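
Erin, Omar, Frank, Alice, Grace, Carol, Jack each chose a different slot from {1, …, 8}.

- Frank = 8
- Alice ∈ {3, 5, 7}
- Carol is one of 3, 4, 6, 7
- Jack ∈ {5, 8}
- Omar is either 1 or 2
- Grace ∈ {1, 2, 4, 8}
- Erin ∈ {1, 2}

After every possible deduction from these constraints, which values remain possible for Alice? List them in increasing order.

Frank's domain is down to {8}, so Frank = 8. Strike 8 from Grace, Jack.
That leaves Jack = 5. Remove 5 from Alice.
Erin and Omar share exactly the 2 values {1, 2}; by pigeonhole those values go to them, so strike 1, 2 from Grace.
Grace has just one choice, so Grace = 4. Eliminate 4 elsewhere: Carol.
No further eliminations apply; Alice can still be any of 3, 7.

3, 7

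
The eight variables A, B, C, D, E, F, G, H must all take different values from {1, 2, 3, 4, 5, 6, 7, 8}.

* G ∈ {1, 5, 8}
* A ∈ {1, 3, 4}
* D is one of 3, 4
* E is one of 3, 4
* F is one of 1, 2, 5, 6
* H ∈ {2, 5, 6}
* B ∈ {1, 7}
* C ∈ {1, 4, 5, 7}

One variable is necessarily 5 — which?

C

The 8 variables together cover exactly {1, 2, 3, 4, 5, 6, 7, 8} — 8 values for 8 variables — and 8 appears only in G's list, so G = 8.
The 2 variables D and E are confined to {3, 4}, which locks those values in; drop them from A, C.
A must be 1 (only option left). Strike 1 from B, C, F.
B must be 7 (only option left). Strike 7 from C.
So 5 goes to C.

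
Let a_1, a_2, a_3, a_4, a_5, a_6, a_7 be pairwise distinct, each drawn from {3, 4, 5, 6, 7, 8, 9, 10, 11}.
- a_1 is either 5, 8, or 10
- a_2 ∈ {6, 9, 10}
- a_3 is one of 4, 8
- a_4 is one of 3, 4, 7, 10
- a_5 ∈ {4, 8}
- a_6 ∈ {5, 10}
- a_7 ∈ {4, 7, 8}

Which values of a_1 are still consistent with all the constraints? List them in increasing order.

The 2 variables a_3 and a_5 are confined to {4, 8}, which locks those values in; drop them from a_1, a_4, a_7.
a_7 has just one choice, so a_7 = 7. Remove 7 from a_4.
a_1 and a_6 share exactly the 2 values {5, 10}; by pigeonhole those values go to them, so strike 5, 10 from a_2, a_4.
a_4 must be 3 (only option left).
No further eliminations apply; a_1 can still be any of 5, 10.

5, 10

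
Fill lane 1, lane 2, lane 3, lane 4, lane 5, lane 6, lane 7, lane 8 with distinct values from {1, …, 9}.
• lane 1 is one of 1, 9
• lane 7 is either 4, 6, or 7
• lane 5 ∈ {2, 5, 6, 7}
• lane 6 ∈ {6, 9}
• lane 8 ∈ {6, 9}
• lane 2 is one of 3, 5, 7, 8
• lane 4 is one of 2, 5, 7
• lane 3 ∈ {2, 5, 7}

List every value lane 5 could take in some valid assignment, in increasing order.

2, 5, 7

The 2 variables lane 6 and lane 8 are confined to {6, 9}, which locks those values in; drop them from lane 1, lane 5, lane 7.
That leaves lane 1 = 1.
lane 3, lane 4, lane 5 share exactly the 3 values {2, 5, 7}; by pigeonhole those values go to them, so strike 2, 5, 7 from lane 2, lane 7.
lane 7's domain is down to {4}, so lane 7 = 4.
No further eliminations apply; lane 5 can still be any of 2, 5, 7.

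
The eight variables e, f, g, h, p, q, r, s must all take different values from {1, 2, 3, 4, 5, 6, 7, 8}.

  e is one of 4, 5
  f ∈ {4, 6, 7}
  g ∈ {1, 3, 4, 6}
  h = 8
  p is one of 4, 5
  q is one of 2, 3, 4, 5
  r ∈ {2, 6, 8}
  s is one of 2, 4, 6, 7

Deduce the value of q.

h's domain is down to {8}, so h = 8. So r can't be 8.
The 7 still-open variables together cover exactly {1, 2, 3, 4, 5, 6, 7} — 7 values for 7 variables — and 1 appears only in g's list, so g = 1.
Among the 6 still-open variables, 3 fits only q (and all 6 values in {2, 3, 4, 5, 6, 7} must be used), so q = 3.

3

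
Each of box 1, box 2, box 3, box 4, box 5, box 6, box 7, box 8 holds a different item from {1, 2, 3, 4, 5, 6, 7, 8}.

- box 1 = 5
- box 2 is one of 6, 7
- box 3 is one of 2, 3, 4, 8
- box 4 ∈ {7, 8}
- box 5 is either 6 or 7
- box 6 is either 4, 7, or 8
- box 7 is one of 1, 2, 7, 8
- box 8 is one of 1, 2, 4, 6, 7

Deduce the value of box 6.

4

box 1 has just one choice, so box 1 = 5.
The 7 still-open variables draw from only 7 values {1, 2, 3, 4, 6, 7, 8}, so each is used; only box 3 can be 3, hence box 3 = 3.
The 2 variables box 2 and box 5 are confined to {6, 7}, which locks those values in; drop them from box 4, box 6, box 7, box 8.
box 4 must be 8 (only option left). Remove 8 from box 6, box 7.
So box 6 = 4.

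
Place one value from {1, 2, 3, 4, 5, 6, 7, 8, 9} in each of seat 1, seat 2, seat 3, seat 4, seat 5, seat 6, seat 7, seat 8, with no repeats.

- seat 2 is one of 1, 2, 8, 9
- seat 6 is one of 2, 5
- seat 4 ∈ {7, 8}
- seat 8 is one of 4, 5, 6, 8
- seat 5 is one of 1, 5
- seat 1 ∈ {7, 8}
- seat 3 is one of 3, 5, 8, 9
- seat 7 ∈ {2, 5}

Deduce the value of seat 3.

3

The 2 variables seat 1 and seat 4 are confined to {7, 8}, which locks those values in; drop them from seat 2, seat 3, seat 8.
seat 6 and seat 7 between them cover only {2, 5} — a naked pair. Remove those values from seat 2, seat 3, seat 5, seat 8.
That leaves seat 5 = 1. Strike 1 from seat 2.
That leaves seat 2 = 9. Remove 9 from seat 3.
So seat 3 = 3.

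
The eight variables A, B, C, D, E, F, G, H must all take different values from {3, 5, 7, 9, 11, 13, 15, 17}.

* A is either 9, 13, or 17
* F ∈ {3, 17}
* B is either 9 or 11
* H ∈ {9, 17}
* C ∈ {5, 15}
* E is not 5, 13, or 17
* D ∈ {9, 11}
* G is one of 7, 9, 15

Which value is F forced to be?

3

Among the 8 variables, 5 fits only C (and all 8 values in {3, 5, 7, 9, 11, 13, 15, 17} must be used), so C = 5.
The 7 still-open variables together cover exactly {3, 7, 9, 11, 13, 15, 17} — 7 values for 7 variables — and 13 appears only in A's list, so A = 13.
B and D share exactly the 2 values {9, 11}; by pigeonhole those values go to them, so strike 9, 11 from E, G, H.
H's domain is down to {17}, so H = 17. So F can't be 17.
So F = 3.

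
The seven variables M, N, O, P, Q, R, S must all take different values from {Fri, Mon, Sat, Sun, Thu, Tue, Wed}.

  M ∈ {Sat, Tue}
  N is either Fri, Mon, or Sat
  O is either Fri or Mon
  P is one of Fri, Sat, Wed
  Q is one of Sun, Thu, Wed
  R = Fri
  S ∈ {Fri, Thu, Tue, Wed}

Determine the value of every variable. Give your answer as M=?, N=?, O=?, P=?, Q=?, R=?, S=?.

R has just one choice, so R = Fri. Strike Fri from N, O, P, S.
O must be Mon (only option left). Remove Mon from N.
N's domain is down to {Sat}, so N = Sat. So M, P can't be Sat.
P's domain is down to {Wed}, so P = Wed. So Q, S can't be Wed.
M must be Tue (only option left). So S can't be Tue.
That leaves S = Thu. So Q can't be Thu.
That leaves Q = Sun.

M=Tue, N=Sat, O=Mon, P=Wed, Q=Sun, R=Fri, S=Thu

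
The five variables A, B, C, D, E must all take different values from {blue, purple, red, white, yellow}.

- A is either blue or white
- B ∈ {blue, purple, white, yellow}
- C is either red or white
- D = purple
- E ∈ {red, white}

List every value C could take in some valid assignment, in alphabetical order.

D's domain is down to {purple}, so D = purple. So B can't be purple.
The 4 still-open variables draw from only 4 values {blue, red, white, yellow}, so each is used; only B can be yellow, hence B = yellow.
The 3 still-open variables draw from only 3 values {blue, red, white}, so each is used; only A can be blue, hence A = blue.
No further eliminations apply; C can still be any of red, white.

red, white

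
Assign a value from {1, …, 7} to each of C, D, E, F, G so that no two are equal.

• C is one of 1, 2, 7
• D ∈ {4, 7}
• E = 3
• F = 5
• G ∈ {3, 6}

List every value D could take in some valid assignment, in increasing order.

E must be 3 (only option left). Strike 3 from G.
F has just one choice, so F = 5.
That leaves G = 6.
No further eliminations apply; D can still be any of 4, 7.

4, 7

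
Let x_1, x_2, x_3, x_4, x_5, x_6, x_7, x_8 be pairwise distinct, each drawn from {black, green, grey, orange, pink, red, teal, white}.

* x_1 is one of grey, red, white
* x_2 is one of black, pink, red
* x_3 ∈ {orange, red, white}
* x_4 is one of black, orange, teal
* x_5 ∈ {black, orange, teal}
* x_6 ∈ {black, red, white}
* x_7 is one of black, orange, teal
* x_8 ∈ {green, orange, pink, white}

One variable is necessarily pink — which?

Among the 8 variables, green fits only x_8 (and all 8 values in {black, green, grey, orange, pink, red, teal, white} must be used), so x_8 = green.
Among the 7 still-open variables, grey fits only x_1 (and all 7 values in {black, grey, orange, pink, red, teal, white} must be used), so x_1 = grey.
The 6 still-open variables draw from only 6 values {black, orange, pink, red, teal, white}, so each is used; only x_2 can be pink, hence x_2 = pink.

x_2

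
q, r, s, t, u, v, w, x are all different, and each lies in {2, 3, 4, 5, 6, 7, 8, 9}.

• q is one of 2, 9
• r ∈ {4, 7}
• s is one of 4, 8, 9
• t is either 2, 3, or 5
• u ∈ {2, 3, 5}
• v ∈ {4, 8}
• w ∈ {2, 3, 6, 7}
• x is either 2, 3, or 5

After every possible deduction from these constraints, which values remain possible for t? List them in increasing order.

Among the 8 variables, 6 fits only w (and all 8 values in {2, 3, 4, 5, 6, 7, 8, 9} must be used), so w = 6.
Among the 7 still-open variables, 7 fits only r (and all 7 values in {2, 3, 4, 5, 7, 8, 9} must be used), so r = 7.
t, u, x share exactly the 3 values {2, 3, 5}; by pigeonhole those values go to them, so strike 2, 3, 5 from q.
q's domain is down to {9}, so q = 9. Eliminate 9 elsewhere: s.
No further eliminations apply; t can still be any of 2, 3, 5.

2, 3, 5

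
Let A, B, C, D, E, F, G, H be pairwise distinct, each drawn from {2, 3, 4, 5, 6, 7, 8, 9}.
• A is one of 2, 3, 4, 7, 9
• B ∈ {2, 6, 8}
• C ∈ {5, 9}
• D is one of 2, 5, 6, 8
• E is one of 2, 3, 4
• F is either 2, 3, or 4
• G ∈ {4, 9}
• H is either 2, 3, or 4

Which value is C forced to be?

The 8 variables together cover exactly {2, 3, 4, 5, 6, 7, 8, 9} — 8 values for 8 variables — and 7 appears only in A's list, so A = 7.
E, F, H between them cover only {2, 3, 4} — a naked triple. Remove those values from B, D, G.
G's domain is down to {9}, so G = 9. So C can't be 9.
So C = 5.

5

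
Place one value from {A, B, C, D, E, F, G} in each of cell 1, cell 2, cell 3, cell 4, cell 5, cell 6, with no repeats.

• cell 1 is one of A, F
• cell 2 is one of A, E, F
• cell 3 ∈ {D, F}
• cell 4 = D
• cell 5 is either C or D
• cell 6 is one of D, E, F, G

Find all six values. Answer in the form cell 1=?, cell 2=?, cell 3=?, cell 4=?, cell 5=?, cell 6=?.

cell 4 must be D (only option left). Strike D from cell 3, cell 5, cell 6.
That leaves cell 5 = C.
cell 3 must be F (only option left). Eliminate F elsewhere: cell 1, cell 2, cell 6.
cell 1 has just one choice, so cell 1 = A. Eliminate A elsewhere: cell 2.
cell 2 has just one choice, so cell 2 = E. Strike E from cell 6.
cell 6 must be G (only option left).

cell 1=A, cell 2=E, cell 3=F, cell 4=D, cell 5=C, cell 6=G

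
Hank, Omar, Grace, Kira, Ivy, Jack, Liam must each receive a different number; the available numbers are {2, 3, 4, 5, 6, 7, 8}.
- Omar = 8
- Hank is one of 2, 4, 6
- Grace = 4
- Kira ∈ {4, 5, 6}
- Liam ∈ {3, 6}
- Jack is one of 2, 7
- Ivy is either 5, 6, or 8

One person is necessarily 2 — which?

Omar must be 8 (only option left). Remove 8 from Ivy.
Grace has just one choice, so Grace = 4. Eliminate 4 elsewhere: Hank, Kira.
Among the 5 still-open variables, 3 fits only Liam (and all 5 values in {2, 3, 5, 6, 7} must be used), so Liam = 3.
The 4 still-open variables draw from only 4 values {2, 5, 6, 7}, so each is used; only Jack can be 7, hence Jack = 7.
The 3 still-open variables together cover exactly {2, 5, 6} — 3 values for 3 variables — and 2 appears only in Hank's list, so Hank = 2.

Hank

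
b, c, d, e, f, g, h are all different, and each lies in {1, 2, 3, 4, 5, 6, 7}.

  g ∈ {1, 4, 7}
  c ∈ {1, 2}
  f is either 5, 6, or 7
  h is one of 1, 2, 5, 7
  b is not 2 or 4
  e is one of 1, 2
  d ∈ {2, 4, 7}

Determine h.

The 7 variables draw from only 7 values {1, 2, 3, 4, 5, 6, 7}, so each is used; only b can be 3, hence b = 3.
The 6 still-open variables draw from only 6 values {1, 2, 4, 5, 6, 7}, so each is used; only f can be 6, hence f = 6.
The 5 still-open variables draw from only 5 values {1, 2, 4, 5, 7}, so each is used; only h can be 5, hence h = 5.

5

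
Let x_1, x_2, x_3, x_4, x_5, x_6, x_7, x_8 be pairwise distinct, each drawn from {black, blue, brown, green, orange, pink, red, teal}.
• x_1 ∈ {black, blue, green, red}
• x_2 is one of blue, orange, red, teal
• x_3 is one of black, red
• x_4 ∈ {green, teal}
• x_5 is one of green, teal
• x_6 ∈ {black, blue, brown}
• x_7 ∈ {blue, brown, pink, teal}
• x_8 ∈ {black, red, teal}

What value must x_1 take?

The 8 variables together cover exactly {black, blue, brown, green, orange, pink, red, teal} — 8 values for 8 variables — and orange appears only in x_2's list, so x_2 = orange.
The 7 still-open variables draw from only 7 values {black, blue, brown, green, pink, red, teal}, so each is used; only x_7 can be pink, hence x_7 = pink.
The 6 still-open variables draw from only 6 values {black, blue, brown, green, red, teal}, so each is used; only x_6 can be brown, hence x_6 = brown.
The 5 still-open variables together cover exactly {black, blue, green, red, teal} — 5 values for 5 variables — and blue appears only in x_1's list, so x_1 = blue.

blue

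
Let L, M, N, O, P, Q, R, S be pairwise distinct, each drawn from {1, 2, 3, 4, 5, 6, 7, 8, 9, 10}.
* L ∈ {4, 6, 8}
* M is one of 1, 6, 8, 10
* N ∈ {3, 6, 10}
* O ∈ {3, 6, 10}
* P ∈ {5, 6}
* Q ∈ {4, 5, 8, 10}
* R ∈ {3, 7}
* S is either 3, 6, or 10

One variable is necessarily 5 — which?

P

The 8 variables together cover exactly {1, 3, 4, 5, 6, 7, 8, 10} — 8 values for 8 variables — and 1 appears only in M's list, so M = 1.
The 7 still-open variables together cover exactly {3, 4, 5, 6, 7, 8, 10} — 7 values for 7 variables — and 7 appears only in R's list, so R = 7.
N, O, S between them cover only {3, 6, 10} — a naked triple. Remove those values from L, P, Q.
So 5 goes to P.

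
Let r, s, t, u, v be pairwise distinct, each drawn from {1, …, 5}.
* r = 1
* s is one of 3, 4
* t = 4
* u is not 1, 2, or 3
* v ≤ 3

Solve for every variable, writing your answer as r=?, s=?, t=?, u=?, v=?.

r=1, s=3, t=4, u=5, v=2

r must be 1 (only option left). Eliminate 1 elsewhere: v.
t's domain is down to {4}, so t = 4. Eliminate 4 elsewhere: s, u.
u must be 5 (only option left).
s's domain is down to {3}, so s = 3. So v can't be 3.
v has just one choice, so v = 2.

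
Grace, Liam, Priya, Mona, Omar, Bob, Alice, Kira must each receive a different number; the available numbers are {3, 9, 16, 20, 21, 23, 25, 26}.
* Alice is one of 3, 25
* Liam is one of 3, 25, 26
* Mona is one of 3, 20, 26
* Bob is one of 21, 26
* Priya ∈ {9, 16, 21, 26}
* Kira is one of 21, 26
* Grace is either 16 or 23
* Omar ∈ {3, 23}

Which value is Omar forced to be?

23

The 8 variables draw from only 8 values {3, 9, 16, 20, 21, 23, 25, 26}, so each is used; only Priya can be 9, hence Priya = 9.
Among the 7 still-open variables, 16 fits only Grace (and all 7 values in {3, 16, 20, 21, 23, 25, 26} must be used), so Grace = 16.
The 6 still-open variables together cover exactly {3, 20, 21, 23, 25, 26} — 6 values for 6 variables — and 20 appears only in Mona's list, so Mona = 20.
Among the 5 still-open variables, 23 fits only Omar (and all 5 values in {3, 21, 23, 25, 26} must be used), so Omar = 23.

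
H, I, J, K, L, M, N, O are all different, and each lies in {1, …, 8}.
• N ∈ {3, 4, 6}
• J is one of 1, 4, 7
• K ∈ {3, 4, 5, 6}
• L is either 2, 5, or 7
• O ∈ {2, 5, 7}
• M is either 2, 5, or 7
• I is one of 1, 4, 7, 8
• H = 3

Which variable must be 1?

H must be 3 (only option left). Eliminate 3 elsewhere: K, N.
The 7 still-open variables together cover exactly {1, 2, 4, 5, 6, 7, 8} — 7 values for 7 variables — and 8 appears only in I's list, so I = 8.
Among the 6 still-open variables, 1 fits only J (and all 6 values in {1, 2, 4, 5, 6, 7} must be used), so J = 1.

J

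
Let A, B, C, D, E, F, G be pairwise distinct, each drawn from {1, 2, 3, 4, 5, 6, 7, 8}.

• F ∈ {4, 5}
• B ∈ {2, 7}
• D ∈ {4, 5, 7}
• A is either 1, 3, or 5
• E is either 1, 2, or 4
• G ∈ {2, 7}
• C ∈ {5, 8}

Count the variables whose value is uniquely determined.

Among the 7 variables, 3 fits only A (and all 7 values in {1, 2, 3, 4, 5, 7, 8} must be used), so A = 3.
The 6 still-open variables together cover exactly {1, 2, 4, 5, 7, 8} — 6 values for 6 variables — and 1 appears only in E's list, so E = 1.
The 5 still-open variables draw from only 5 values {2, 4, 5, 7, 8}, so each is used; only C can be 8, hence C = 8.
The 2 variables B and G are confined to {2, 7}, which locks those values in; drop them from D.
Determined: A=3, C=8, E=1. The other variables each still have more than one consistent value. That makes 3.

3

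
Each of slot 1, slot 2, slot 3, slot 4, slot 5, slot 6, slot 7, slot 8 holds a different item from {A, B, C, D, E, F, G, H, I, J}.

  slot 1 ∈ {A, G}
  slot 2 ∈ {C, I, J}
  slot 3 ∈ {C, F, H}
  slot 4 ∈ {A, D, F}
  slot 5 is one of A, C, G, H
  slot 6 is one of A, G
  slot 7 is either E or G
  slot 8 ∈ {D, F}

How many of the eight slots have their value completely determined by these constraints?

1

slot 1 and slot 6 share exactly the 2 values {A, G}; by pigeonhole those values go to them, so strike A, G from slot 4, slot 5, slot 7.
slot 7 must be E (only option left).
slot 4 and slot 8 between them cover only {D, F} — a naked pair. Remove those values from slot 3.
slot 3 and slot 5 share exactly the 2 values {C, H}; by pigeonhole those values go to them, so strike C, H from slot 2.
Determined: slot 7=E. The other slots each still have more than one consistent value. That makes 1.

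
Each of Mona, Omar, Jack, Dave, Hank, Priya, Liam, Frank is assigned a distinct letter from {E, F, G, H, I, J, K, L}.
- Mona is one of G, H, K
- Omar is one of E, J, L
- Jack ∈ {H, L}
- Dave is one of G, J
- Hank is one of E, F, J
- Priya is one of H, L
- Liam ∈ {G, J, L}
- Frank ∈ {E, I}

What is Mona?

The 8 variables draw from only 8 values {E, F, G, H, I, J, K, L}, so each is used; only Hank can be F, hence Hank = F.
The 7 still-open variables together cover exactly {E, G, H, I, J, K, L} — 7 values for 7 variables — and I appears only in Frank's list, so Frank = I.
The 6 still-open variables draw from only 6 values {E, G, H, J, K, L}, so each is used; only Omar can be E, hence Omar = E.
Among the 5 still-open variables, K fits only Mona (and all 5 values in {G, H, J, K, L} must be used), so Mona = K.

K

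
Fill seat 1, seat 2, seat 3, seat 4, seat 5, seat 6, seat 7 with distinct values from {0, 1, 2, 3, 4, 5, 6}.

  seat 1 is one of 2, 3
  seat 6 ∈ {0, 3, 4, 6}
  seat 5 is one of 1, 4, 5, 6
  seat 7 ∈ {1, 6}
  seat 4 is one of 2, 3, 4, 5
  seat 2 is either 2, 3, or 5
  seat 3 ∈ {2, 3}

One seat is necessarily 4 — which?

seat 4

The 7 variables draw from only 7 values {0, 1, 2, 3, 4, 5, 6}, so each is used; only seat 6 can be 0, hence seat 6 = 0.
seat 1 and seat 3 between them cover only {2, 3} — a naked pair. Remove those values from seat 2, seat 4.
seat 2 must be 5 (only option left). Strike 5 from seat 4, seat 5.
So 4 goes to seat 4.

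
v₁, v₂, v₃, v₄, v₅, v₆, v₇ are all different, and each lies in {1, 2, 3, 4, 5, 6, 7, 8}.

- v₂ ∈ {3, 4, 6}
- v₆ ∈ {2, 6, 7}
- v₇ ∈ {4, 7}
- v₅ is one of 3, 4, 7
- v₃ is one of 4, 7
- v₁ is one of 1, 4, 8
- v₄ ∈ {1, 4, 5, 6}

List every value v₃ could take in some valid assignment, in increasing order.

4, 7

The 2 variables v₃ and v₇ are confined to {4, 7}, which locks those values in; drop them from v₁, v₂, v₄, v₅, v₆.
v₅ must be 3 (only option left). Strike 3 from v₂.
v₂'s domain is down to {6}, so v₂ = 6. Strike 6 from v₄, v₆.
v₆'s domain is down to {2}, so v₆ = 2.
No further eliminations apply; v₃ can still be any of 4, 7.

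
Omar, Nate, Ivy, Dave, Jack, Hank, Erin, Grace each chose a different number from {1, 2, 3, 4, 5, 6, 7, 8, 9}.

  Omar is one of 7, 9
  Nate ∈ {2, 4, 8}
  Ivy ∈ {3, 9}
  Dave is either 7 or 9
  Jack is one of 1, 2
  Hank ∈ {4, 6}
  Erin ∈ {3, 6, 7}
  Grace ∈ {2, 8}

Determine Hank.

4

The 8 variables together cover exactly {1, 2, 3, 4, 6, 7, 8, 9} — 8 values for 8 variables — and 1 appears only in Jack's list, so Jack = 1.
Omar and Dave between them cover only {7, 9} — a naked pair. Remove those values from Ivy, Erin.
That leaves Ivy = 3. Remove 3 from Erin.
Erin's domain is down to {6}, so Erin = 6. Strike 6 from Hank.
So Hank = 4.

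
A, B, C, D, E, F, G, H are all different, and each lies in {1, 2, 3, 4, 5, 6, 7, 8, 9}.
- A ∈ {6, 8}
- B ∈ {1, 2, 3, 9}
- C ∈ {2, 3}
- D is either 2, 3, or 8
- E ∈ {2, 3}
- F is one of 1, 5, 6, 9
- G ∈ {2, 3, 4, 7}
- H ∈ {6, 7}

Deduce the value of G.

4

The 2 variables C and E are confined to {2, 3}, which locks those values in; drop them from B, D, G.
D's domain is down to {8}, so D = 8. Strike 8 from A.
A must be 6 (only option left). Eliminate 6 elsewhere: F, H.
H has just one choice, so H = 7. Eliminate 7 elsewhere: G.
So G = 4.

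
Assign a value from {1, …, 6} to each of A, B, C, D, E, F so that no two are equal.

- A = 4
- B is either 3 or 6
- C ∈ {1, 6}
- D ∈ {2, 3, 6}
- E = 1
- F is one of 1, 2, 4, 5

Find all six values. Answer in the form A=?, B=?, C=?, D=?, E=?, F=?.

A=4, B=3, C=6, D=2, E=1, F=5

A must be 4 (only option left). Remove 4 from F.
E's domain is down to {1}, so E = 1. Strike 1 from C, F.
That leaves C = 6. Remove 6 from B, D.
B's domain is down to {3}, so B = 3. Strike 3 from D.
That leaves D = 2. So F can't be 2.
F's domain is down to {5}, so F = 5.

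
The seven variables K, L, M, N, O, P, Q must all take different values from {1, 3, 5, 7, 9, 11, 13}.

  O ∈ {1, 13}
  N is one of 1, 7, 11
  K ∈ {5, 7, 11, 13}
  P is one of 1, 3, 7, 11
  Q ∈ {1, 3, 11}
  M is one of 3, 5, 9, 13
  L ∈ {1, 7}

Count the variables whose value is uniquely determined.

3

Among the 7 variables, 9 fits only M (and all 7 values in {1, 3, 5, 7, 9, 11, 13} must be used), so M = 9.
The 6 still-open variables together cover exactly {1, 3, 5, 7, 11, 13} — 6 values for 6 variables — and 5 appears only in K's list, so K = 5.
Among the 5 still-open variables, 13 fits only O (and all 5 values in {1, 3, 7, 11, 13} must be used), so O = 13.
Determined: K=5, M=9, O=13. The other variables each still have more than one consistent value. That makes 3.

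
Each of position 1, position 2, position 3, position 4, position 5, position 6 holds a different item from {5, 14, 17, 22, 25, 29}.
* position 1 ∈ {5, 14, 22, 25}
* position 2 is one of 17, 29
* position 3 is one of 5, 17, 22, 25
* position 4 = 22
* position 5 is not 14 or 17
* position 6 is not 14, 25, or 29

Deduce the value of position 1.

14

position 4's domain is down to {22}, so position 4 = 22. Remove 22 from position 1, position 3, position 5, position 6.
Among the 5 still-open variables, 14 fits only position 1 (and all 5 values in {5, 14, 17, 25, 29} must be used), so position 1 = 14.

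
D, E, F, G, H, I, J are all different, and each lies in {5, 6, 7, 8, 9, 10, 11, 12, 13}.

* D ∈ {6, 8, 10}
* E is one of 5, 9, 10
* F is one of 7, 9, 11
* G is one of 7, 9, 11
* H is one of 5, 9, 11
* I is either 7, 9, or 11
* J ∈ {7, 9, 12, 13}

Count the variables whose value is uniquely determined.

2

The 3 variables F, G, I are confined to {7, 9, 11}, which locks those values in; drop them from E, H, J.
H has just one choice, so H = 5. Eliminate 5 elsewhere: E.
E has just one choice, so E = 10. Remove 10 from D.
Determined: E=10, H=5. The other variables each still have more than one consistent value. That makes 2.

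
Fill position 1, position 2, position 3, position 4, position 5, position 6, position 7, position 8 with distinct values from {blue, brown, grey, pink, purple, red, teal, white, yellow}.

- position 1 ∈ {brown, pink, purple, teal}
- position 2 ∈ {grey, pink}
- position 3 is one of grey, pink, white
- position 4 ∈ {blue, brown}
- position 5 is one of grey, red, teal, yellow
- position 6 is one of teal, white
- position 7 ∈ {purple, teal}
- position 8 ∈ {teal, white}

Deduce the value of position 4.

position 6 and position 8 between them cover only {teal, white} — a naked pair. Remove those values from position 1, position 3, position 5, position 7.
That leaves position 7 = purple. Strike purple from position 1.
position 2 and position 3 share exactly the 2 values {grey, pink}; by pigeonhole those values go to them, so strike grey, pink from position 1, position 5.
That leaves position 1 = brown. So position 4 can't be brown.
So position 4 = blue.

blue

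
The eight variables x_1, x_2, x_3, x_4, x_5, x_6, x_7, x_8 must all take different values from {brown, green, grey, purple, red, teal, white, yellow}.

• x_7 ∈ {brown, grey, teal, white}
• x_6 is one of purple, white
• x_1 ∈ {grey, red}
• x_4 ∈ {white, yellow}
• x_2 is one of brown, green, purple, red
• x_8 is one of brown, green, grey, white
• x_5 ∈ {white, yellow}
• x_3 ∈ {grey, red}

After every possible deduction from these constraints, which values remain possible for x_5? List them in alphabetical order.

The 8 variables together cover exactly {brown, green, grey, purple, red, teal, white, yellow} — 8 values for 8 variables — and teal appears only in x_7's list, so x_7 = teal.
x_1 and x_3 share exactly the 2 values {grey, red}; by pigeonhole those values go to them, so strike grey, red from x_2, x_8.
The 2 variables x_4 and x_5 are confined to {white, yellow}, which locks those values in; drop them from x_6, x_8.
That leaves x_6 = purple. So x_2 can't be purple.
No further eliminations apply; x_5 can still be any of white, yellow.

white, yellow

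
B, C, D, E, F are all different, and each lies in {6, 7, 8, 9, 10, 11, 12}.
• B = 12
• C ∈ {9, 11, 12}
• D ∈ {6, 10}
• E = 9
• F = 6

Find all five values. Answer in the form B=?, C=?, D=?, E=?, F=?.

B=12, C=11, D=10, E=9, F=6

B must be 12 (only option left). So C can't be 12.
That leaves E = 9. Eliminate 9 elsewhere: C.
F must be 6 (only option left). So D can't be 6.
C has just one choice, so C = 11.
That leaves D = 10.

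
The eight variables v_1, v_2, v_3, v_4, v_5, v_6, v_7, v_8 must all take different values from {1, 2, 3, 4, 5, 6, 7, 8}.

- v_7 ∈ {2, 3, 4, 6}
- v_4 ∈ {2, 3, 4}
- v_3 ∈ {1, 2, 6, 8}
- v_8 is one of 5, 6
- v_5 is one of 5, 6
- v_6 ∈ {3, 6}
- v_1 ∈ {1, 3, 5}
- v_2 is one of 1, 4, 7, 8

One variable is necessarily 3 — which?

v_6

The 8 variables together cover exactly {1, 2, 3, 4, 5, 6, 7, 8} — 8 values for 8 variables — and 7 appears only in v_2's list, so v_2 = 7.
The 7 still-open variables together cover exactly {1, 2, 3, 4, 5, 6, 8} — 7 values for 7 variables — and 8 appears only in v_3's list, so v_3 = 8.
The 6 still-open variables together cover exactly {1, 2, 3, 4, 5, 6} — 6 values for 6 variables — and 1 appears only in v_1's list, so v_1 = 1.
v_5 and v_8 share exactly the 2 values {5, 6}; by pigeonhole those values go to them, so strike 5, 6 from v_6, v_7.
So 3 goes to v_6.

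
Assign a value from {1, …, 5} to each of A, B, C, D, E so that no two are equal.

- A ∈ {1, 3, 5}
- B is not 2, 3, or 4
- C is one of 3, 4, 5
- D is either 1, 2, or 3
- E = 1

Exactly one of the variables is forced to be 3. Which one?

A

E's domain is down to {1}, so E = 1. So A, B, D can't be 1.
That leaves B = 5. Strike 5 from A, C.
So 3 goes to A.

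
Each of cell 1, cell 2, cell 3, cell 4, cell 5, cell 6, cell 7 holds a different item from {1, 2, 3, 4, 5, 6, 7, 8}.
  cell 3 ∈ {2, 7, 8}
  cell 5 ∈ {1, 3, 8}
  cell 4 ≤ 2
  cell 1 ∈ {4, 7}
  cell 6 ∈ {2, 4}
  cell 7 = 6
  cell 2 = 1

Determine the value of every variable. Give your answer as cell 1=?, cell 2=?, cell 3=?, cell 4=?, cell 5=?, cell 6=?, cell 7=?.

cell 2 must be 1 (only option left). Eliminate 1 elsewhere: cell 4, cell 5.
cell 4 has just one choice, so cell 4 = 2. Remove 2 from cell 3, cell 6.
cell 6's domain is down to {4}, so cell 6 = 4. So cell 1 can't be 4.
cell 7 has just one choice, so cell 7 = 6.
cell 1 must be 7 (only option left). Eliminate 7 elsewhere: cell 3.
cell 3 must be 8 (only option left). So cell 5 can't be 8.
cell 5 must be 3 (only option left).

cell 1=7, cell 2=1, cell 3=8, cell 4=2, cell 5=3, cell 6=4, cell 7=6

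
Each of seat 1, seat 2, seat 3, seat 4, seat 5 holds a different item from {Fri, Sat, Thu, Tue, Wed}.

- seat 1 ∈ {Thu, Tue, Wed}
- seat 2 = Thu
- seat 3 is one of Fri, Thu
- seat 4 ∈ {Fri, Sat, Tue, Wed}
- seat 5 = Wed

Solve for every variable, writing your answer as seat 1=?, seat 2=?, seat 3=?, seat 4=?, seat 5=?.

seat 1=Tue, seat 2=Thu, seat 3=Fri, seat 4=Sat, seat 5=Wed

seat 2's domain is down to {Thu}, so seat 2 = Thu. Eliminate Thu elsewhere: seat 1, seat 3.
seat 3's domain is down to {Fri}, so seat 3 = Fri. Eliminate Fri elsewhere: seat 4.
seat 5's domain is down to {Wed}, so seat 5 = Wed. So seat 1, seat 4 can't be Wed.
That leaves seat 1 = Tue. Eliminate Tue elsewhere: seat 4.
seat 4 must be Sat (only option left).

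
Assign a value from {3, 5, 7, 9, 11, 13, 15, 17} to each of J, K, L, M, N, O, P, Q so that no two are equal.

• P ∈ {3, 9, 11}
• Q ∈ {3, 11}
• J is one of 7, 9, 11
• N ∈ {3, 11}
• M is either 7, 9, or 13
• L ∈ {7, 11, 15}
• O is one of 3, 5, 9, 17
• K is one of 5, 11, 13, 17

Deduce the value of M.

13

Among the 8 variables, 15 fits only L (and all 8 values in {3, 5, 7, 9, 11, 13, 15, 17} must be used), so L = 15.
N and Q between them cover only {3, 11} — a naked pair. Remove those values from J, K, O, P.
P's domain is down to {9}, so P = 9. Eliminate 9 elsewhere: J, M, O.
J's domain is down to {7}, so J = 7. Strike 7 from M.
So M = 13.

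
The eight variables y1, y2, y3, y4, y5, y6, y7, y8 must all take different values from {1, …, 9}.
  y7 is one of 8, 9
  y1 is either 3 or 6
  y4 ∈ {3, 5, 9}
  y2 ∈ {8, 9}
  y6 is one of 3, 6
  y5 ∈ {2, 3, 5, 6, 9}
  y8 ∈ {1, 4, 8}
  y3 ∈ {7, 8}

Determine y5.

2

The 2 variables y1 and y6 are confined to {3, 6}, which locks those values in; drop them from y4, y5.
The 2 variables y2 and y7 are confined to {8, 9}, which locks those values in; drop them from y3, y4, y5, y8.
y3's domain is down to {7}, so y3 = 7.
y4's domain is down to {5}, so y4 = 5. Strike 5 from y5.
So y5 = 2.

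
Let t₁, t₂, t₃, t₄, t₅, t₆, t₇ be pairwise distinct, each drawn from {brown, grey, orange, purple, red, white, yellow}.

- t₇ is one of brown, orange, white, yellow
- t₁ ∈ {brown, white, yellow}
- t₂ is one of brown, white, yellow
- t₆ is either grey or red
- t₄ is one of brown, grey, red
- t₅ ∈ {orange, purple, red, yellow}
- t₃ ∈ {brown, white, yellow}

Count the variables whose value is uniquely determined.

2

The 7 variables together cover exactly {brown, grey, orange, purple, red, white, yellow} — 7 values for 7 variables — and purple appears only in t₅'s list, so t₅ = purple.
The 6 still-open variables draw from only 6 values {brown, grey, orange, red, white, yellow}, so each is used; only t₇ can be orange, hence t₇ = orange.
t₁, t₂, t₃ between them cover only {brown, white, yellow} — a naked triple. Remove those values from t₄.
Determined: t₅=purple, t₇=orange. The other variables each still have more than one consistent value. That makes 2.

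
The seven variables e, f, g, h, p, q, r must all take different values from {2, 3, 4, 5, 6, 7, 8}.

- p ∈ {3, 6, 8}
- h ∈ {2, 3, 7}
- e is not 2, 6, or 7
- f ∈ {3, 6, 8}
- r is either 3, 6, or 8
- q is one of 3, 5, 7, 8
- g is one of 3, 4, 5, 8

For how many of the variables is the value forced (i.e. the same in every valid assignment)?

2

The 7 variables draw from only 7 values {2, 3, 4, 5, 6, 7, 8}, so each is used; only h can be 2, hence h = 2.
Among the 6 still-open variables, 7 fits only q (and all 6 values in {3, 4, 5, 6, 7, 8} must be used), so q = 7.
f, p, r between them cover only {3, 6, 8} — a naked triple. Remove those values from e, g.
Determined: h=2, q=7. The other variables each still have more than one consistent value. That makes 2.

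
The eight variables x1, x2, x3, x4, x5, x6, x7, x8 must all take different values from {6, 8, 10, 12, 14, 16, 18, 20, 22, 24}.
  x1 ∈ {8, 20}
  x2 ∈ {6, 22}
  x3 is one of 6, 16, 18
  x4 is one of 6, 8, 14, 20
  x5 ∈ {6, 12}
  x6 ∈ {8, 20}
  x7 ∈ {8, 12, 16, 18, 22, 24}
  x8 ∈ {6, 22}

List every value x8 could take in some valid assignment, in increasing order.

The 2 variables x1 and x6 are confined to {8, 20}, which locks those values in; drop them from x4, x7.
x2 and x8 between them cover only {6, 22} — a naked pair. Remove those values from x3, x4, x5, x7.
x4 has just one choice, so x4 = 14.
x5's domain is down to {12}, so x5 = 12. So x7 can't be 12.
No further eliminations apply; x8 can still be any of 6, 22.

6, 22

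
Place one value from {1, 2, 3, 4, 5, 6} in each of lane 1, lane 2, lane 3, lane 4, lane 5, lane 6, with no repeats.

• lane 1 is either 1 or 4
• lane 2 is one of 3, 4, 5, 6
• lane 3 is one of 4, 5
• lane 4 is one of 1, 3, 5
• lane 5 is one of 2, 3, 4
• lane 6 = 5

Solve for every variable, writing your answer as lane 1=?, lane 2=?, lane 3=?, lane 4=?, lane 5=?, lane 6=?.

lane 6 has just one choice, so lane 6 = 5. Remove 5 from lane 2, lane 3, lane 4.
lane 3's domain is down to {4}, so lane 3 = 4. Eliminate 4 elsewhere: lane 1, lane 2, lane 5.
That leaves lane 1 = 1. Eliminate 1 elsewhere: lane 4.
lane 4's domain is down to {3}, so lane 4 = 3. Strike 3 from lane 2, lane 5.
lane 5's domain is down to {2}, so lane 5 = 2.
lane 2 must be 6 (only option left).

lane 1=1, lane 2=6, lane 3=4, lane 4=3, lane 5=2, lane 6=5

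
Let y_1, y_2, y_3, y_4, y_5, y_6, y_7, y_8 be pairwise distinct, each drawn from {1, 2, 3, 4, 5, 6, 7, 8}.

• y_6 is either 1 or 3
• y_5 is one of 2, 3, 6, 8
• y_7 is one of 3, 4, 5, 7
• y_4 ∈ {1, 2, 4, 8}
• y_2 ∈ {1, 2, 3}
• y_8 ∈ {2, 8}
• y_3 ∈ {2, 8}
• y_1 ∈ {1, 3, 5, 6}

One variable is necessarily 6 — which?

The 8 variables draw from only 8 values {1, 2, 3, 4, 5, 6, 7, 8}, so each is used; only y_7 can be 7, hence y_7 = 7.
The 7 still-open variables draw from only 7 values {1, 2, 3, 4, 5, 6, 8}, so each is used; only y_4 can be 4, hence y_4 = 4.
The 6 still-open variables draw from only 6 values {1, 2, 3, 5, 6, 8}, so each is used; only y_1 can be 5, hence y_1 = 5.
Among the 5 still-open variables, 6 fits only y_5 (and all 5 values in {1, 2, 3, 6, 8} must be used), so y_5 = 6.

y_5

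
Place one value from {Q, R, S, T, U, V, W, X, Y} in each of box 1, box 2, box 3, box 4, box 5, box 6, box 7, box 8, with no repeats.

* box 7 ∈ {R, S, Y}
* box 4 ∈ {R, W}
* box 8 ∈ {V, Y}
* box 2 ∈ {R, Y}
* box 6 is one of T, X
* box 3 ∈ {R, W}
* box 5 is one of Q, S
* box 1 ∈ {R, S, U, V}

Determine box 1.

box 3 and box 4 share exactly the 2 values {R, W}; by pigeonhole those values go to them, so strike R, W from box 1, box 2, box 7.
box 2 has just one choice, so box 2 = Y. Eliminate Y elsewhere: box 7, box 8.
box 7 has just one choice, so box 7 = S. Remove S from box 1, box 5.
That leaves box 8 = V. Strike V from box 1.
So box 1 = U.

U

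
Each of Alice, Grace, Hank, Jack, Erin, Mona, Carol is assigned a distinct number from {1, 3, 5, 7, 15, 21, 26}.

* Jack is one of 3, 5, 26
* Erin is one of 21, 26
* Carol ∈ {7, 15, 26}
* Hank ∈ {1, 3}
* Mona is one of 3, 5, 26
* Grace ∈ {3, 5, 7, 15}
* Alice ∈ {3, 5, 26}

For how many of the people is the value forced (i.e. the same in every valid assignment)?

2

The 7 variables draw from only 7 values {1, 3, 5, 7, 15, 21, 26}, so each is used; only Hank can be 1, hence Hank = 1.
Among the 6 still-open variables, 21 fits only Erin (and all 6 values in {3, 5, 7, 15, 21, 26} must be used), so Erin = 21.
Alice, Jack, Mona between them cover only {3, 5, 26} — a naked triple. Remove those values from Grace, Carol.
Determined: Hank=1, Erin=21. The other people each still have more than one consistent value. That makes 2.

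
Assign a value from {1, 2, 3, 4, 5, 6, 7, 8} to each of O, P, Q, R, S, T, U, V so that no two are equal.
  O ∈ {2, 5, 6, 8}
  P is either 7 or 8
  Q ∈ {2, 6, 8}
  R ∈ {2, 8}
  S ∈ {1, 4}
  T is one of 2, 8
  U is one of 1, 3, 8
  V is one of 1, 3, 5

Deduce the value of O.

5

Among the 8 variables, 4 fits only S (and all 8 values in {1, 2, 3, 4, 5, 6, 7, 8} must be used), so S = 4.
Among the 7 still-open variables, 7 fits only P (and all 7 values in {1, 2, 3, 5, 6, 7, 8} must be used), so P = 7.
R and T between them cover only {2, 8} — a naked pair. Remove those values from O, Q, U.
Q's domain is down to {6}, so Q = 6. Eliminate 6 elsewhere: O.
So O = 5.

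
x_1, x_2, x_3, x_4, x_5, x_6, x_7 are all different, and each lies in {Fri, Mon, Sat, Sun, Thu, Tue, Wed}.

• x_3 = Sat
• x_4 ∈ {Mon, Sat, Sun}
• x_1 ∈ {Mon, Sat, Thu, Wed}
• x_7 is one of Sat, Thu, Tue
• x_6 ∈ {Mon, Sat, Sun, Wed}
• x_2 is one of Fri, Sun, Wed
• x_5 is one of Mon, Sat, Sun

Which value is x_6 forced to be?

Wed

x_3's domain is down to {Sat}, so x_3 = Sat. So x_1, x_4, x_5, x_6, x_7 can't be Sat.
The 6 still-open variables together cover exactly {Fri, Mon, Sun, Thu, Tue, Wed} — 6 values for 6 variables — and Fri appears only in x_2's list, so x_2 = Fri.
Among the 5 still-open variables, Tue fits only x_7 (and all 5 values in {Mon, Sun, Thu, Tue, Wed} must be used), so x_7 = Tue.
Among the 4 still-open variables, Thu fits only x_1 (and all 4 values in {Mon, Sun, Thu, Wed} must be used), so x_1 = Thu.
The 3 still-open variables together cover exactly {Mon, Sun, Wed} — 3 values for 3 variables — and Wed appears only in x_6's list, so x_6 = Wed.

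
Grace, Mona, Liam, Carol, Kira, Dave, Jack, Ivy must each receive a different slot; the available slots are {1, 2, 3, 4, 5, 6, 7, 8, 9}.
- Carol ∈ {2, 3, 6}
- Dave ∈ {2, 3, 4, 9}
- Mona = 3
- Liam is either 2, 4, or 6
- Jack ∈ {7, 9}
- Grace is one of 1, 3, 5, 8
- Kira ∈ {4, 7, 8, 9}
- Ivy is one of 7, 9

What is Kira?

Mona's domain is down to {3}, so Mona = 3. Remove 3 from Grace, Carol, Dave.
Jack and Ivy between them cover only {7, 9} — a naked pair. Remove those values from Kira, Dave.
The 3 variables Liam, Carol, Dave are confined to {2, 4, 6}, which locks those values in; drop them from Kira.
So Kira = 8.

8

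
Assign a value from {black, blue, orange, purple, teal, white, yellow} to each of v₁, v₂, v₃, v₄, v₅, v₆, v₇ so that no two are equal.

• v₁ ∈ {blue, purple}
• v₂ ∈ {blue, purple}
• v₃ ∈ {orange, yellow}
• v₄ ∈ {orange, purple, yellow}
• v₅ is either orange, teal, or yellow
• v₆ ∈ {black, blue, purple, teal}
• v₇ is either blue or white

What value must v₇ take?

white

The 7 variables together cover exactly {black, blue, orange, purple, teal, white, yellow} — 7 values for 7 variables — and black appears only in v₆'s list, so v₆ = black.
The 6 still-open variables together cover exactly {blue, orange, purple, teal, white, yellow} — 6 values for 6 variables — and teal appears only in v₅'s list, so v₅ = teal.
Among the 5 still-open variables, white fits only v₇ (and all 5 values in {blue, orange, purple, white, yellow} must be used), so v₇ = white.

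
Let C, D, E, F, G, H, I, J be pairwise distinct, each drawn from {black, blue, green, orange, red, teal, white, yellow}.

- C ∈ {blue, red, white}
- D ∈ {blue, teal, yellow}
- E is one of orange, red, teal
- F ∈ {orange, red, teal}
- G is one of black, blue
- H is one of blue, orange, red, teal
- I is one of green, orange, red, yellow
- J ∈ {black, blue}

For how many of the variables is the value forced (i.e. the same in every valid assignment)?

The 8 variables draw from only 8 values {black, blue, green, orange, red, teal, white, yellow}, so each is used; only I can be green, hence I = green.
The 7 still-open variables together cover exactly {black, blue, orange, red, teal, white, yellow} — 7 values for 7 variables — and white appears only in C's list, so C = white.
The 6 still-open variables together cover exactly {black, blue, orange, red, teal, yellow} — 6 values for 6 variables — and yellow appears only in D's list, so D = yellow.
G and J share exactly the 2 values {black, blue}; by pigeonhole those values go to them, so strike black, blue from H.
Determined: C=white, D=yellow, I=green. The other variables each still have more than one consistent value. That makes 3.

3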